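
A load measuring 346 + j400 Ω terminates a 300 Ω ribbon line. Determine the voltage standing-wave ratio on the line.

Γ = (Z_L − Z_0)/(Z_L + Z_0) = (46 + j400)/(646 + j400)
|Γ| = 403/760 = 0.53
VSWR = (1 + |Γ|)/(1 − |Γ|) = 1.53/0.47

VSWR ≈ 3.25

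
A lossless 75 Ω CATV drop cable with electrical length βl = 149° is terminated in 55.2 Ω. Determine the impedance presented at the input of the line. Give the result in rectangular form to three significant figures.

Z_in ≈ 62.8 − j17.3 Ω

tan(βl) = tan(149°) = -0.601
Z_in = Z_0·(Z_L + jZ_0·tanβl)/(Z_0 + jZ_L·tanβl)
     = 75·(55.2 − j45.1)/(75 − j33.2)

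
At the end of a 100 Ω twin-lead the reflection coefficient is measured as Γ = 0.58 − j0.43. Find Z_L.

Z_L ≈ 132 − j238 Ω

Z_L = Z_0·(1 + Γ)/(1 − Γ) = 100·(1.58 − j0.43)/(0.42 + j0.43)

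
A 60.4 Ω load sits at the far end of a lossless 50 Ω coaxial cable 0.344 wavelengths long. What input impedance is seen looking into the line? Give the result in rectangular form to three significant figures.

Z_in ≈ 45.9 + j8.07 Ω

βl = 2π × 0.344 = 124°
tan(βl) = tan(124°) = -1.49
Z_in = Z_0·(Z_L + jZ_0·tanβl)/(Z_0 + jZ_L·tanβl)
     = 50·(60.4 − j74.6)/(50 − j90.1)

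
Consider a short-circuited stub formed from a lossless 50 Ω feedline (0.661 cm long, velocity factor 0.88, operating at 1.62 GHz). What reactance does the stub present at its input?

X_in ≈ 13 Ω (inductive)

λ = v/f = 0.88·c / 1.62 GHz = 0.163 m
βl = 2π·l/λ = 2π × 0.0406 = 14.6°
tan(βl) = 0.261
For a short-circuited stub, Z_in = jZ_0·tan(βl)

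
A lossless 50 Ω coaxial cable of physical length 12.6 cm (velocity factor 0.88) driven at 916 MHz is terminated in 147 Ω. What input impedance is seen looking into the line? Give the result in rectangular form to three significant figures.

λ = v/f = 0.88·c / 916 MHz = 0.288 m
βl = 2π·l/λ = 2π × 0.437 = 157°
tan(βl) = tan(157°) = -0.417
Z_in = Z_0·(Z_L + jZ_0·tanβl)/(Z_0 + jZ_L·tanβl)
     = 50·(147 − j20.8)/(50 − j61.2)

Z_in ≈ 69 + j63.7 Ω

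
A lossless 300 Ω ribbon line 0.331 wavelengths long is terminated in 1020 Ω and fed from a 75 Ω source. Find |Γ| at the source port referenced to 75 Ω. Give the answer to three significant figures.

βl = 2π × 0.331 = 119°
tan(βl) = -1.79
Z_in = Z_0·(Z_L + jZ_0·tanβl)/(Z_0 + jZ_L·tanβl) = 113 + j149 Ω
Γ_s = (Z_in − Z_s)/(Z_in + Z_s) = (37.7 + j149)/(188 + j149), |Γ_s| = 0.641

|Γ| ≈ 0.641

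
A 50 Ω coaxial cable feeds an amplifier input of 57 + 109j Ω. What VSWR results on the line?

Γ = (Z_L − Z_0)/(Z_L + Z_0) = (7 + j109)/(107 + j109)
|Γ| = 109/153 = 0.715
VSWR = (1 + |Γ|)/(1 − |Γ|) = 1.72/0.285

VSWR ≈ 6.02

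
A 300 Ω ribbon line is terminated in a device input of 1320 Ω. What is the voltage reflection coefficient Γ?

Γ = (Z_L − Z_0)/(Z_L + Z_0) = (1320 − 300)/(1320 + 300) = 1020/1620

Γ = 0.63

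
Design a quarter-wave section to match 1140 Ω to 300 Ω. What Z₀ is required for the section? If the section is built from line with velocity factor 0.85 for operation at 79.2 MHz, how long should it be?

Z_qwt ≈ 585 Ω; length ≈ 80.5 cm

Z_qwt = √(Z_0·R_L) = √(300 × 1140) = √342000
λ = 0.85·c/f = 3.22 m, so l = λ/4 = 0.805 m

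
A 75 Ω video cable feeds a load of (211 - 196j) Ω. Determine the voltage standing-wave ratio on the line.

VSWR ≈ 5.41

Γ = (Z_L − Z_0)/(Z_L + Z_0) = (136 − j196)/(286 − j196)
|Γ| = 239/347 = 0.688
VSWR = (1 + |Γ|)/(1 − |Γ|) = 1.69/0.312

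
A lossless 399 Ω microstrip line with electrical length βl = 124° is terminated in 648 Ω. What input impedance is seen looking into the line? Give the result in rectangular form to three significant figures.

Z_in ≈ 305 + j143 Ω

tan(βl) = tan(124°) = -1.48
Z_in = Z_0·(Z_L + jZ_0·tanβl)/(Z_0 + jZ_L·tanβl)
     = 399·(648 − j592)/(399 − j961)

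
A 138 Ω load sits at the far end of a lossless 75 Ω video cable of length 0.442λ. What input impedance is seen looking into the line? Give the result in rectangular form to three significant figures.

Z_in ≈ 106 + j45.7 Ω

βl = 2π × 0.442 = 159°
tan(βl) = tan(159°) = -0.381
Z_in = Z_0·(Z_L + jZ_0·tanβl)/(Z_0 + jZ_L·tanβl)
     = 75·(138 − j28.6)/(75 − j52.6)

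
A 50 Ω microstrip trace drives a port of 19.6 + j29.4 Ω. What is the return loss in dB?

RL ≈ 5.04 dB

Γ = (-30.4 + j29.4)/(69.6 + j29.4), |Γ| = 0.56
RL = −20·log₁₀|Γ| = −20·log₁₀(0.56)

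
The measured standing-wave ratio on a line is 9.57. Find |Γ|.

|Γ| ≈ 0.811

|Γ| = (S − 1)/(S + 1) = (9.57 − 1)/(9.57 + 1) = 8.57/10.6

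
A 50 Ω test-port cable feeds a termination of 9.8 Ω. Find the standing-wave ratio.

For a purely resistive load, VSWR = R_L/Z_0 or Z_0/R_L (whichever > 1) = 50/9.8

VSWR ≈ 5.1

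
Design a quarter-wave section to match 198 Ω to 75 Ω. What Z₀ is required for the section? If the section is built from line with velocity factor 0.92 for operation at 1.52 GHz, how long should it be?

Z_qwt = √(Z_0·R_L) = √(75 × 198) = √14850
λ = 0.92·c/f = 0.182 m, so l = λ/4 = 0.0454 m

Z_qwt ≈ 122 Ω; length ≈ 4.54 cm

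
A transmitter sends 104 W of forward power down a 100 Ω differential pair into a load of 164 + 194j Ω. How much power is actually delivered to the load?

|Γ| = |(64 + j194)/(264 + j194)| = 0.624
|Γ|² = 0.389
P_refl = |Γ|²·P_inc = 40.4 W, P_del = (1 − |Γ|²)·P_inc = 63.6 W

P_delivered ≈ 63.6 W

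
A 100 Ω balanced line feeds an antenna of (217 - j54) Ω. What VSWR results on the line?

Γ = (Z_L − Z_0)/(Z_L + Z_0) = (117 − j54)/(317 − j54)
|Γ| = 129/322 = 0.401
VSWR = (1 + |Γ|)/(1 − |Γ|) = 1.4/0.599

VSWR ≈ 2.34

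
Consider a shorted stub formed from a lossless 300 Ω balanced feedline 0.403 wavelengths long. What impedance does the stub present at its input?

Z_in ≈ −j209 Ω

βl = 2π × 0.403 = 145°
tan(βl) = -0.698
For a shorted stub, Z_in = jZ_0·tan(βl)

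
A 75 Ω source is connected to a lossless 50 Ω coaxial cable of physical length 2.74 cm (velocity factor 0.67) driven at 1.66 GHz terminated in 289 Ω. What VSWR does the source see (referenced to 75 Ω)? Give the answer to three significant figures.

VSWR ≈ 8.57

λ = v/f = 0.67·c / 1.66 GHz = 0.121 m
βl = 2π·l/λ = 2π × 0.226 = 81.5°
tan(βl) = 6.66
Z_in = Z_0·(Z_L + jZ_0·tanβl)/(Z_0 + jZ_L·tanβl) = 8.84 − j7.28 Ω
Γ_s = (Z_in − Z_s)/(Z_in + Z_s) = (-66.2 − j7.28)/(83.8 − j7.28), |Γ_s| = 0.791
VSWR = (1 + |Γ_s|)/(1 − |Γ_s|)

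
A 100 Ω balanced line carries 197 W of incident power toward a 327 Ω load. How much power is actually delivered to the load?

Γ = (327 − 100)/(327 + 100) = 0.532
|Γ|² = 0.283
P_refl = |Γ|²·P_inc = 55.7 W, P_del = (1 − |Γ|²)·P_inc = 141 W

P_delivered ≈ 141 W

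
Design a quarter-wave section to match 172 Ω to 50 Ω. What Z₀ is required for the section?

Z_qwt ≈ 92.7 Ω

Z_qwt = √(Z_0·R_L) = √(50 × 172) = √8600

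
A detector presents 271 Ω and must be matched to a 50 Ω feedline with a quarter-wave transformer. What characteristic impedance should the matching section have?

Z_qwt = √(Z_0·R_L) = √(50 × 271) = √13550

Z_qwt ≈ 116 Ω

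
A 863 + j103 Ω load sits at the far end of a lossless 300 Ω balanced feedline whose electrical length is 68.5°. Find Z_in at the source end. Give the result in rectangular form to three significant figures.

Z_in ≈ 120 − j116 Ω

tan(βl) = tan(68.5°) = 2.54
Z_in = Z_0·(Z_L + jZ_0·tanβl)/(Z_0 + jZ_L·tanβl)
     = 300·(863 + j865)/(38.5 + j2190)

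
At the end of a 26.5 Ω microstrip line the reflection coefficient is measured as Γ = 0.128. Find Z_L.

Z_L ≈ 34.3 Ω

Z_L = Z_0·(1 + Γ)/(1 − Γ) = 26.5·(1.13)/(0.872)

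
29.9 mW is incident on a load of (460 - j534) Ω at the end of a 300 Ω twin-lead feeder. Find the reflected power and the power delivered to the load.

|Γ| = |(160 − j534)/(760 − j534)| = 0.6
|Γ|² = 0.36
P_refl = |Γ|²·P_inc = 10.8 mW, P_del = (1 − |Γ|²)·P_inc = 19.1 mW

P_reflected ≈ 10.8 mW; P_delivered ≈ 19.1 mW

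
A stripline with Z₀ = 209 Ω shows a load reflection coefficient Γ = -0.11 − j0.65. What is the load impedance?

Z_L = Z_0·(1 + Γ)/(1 − Γ) = 209·(0.89 − j0.65)/(1.11 + j0.65)

Z_L ≈ 71.4 − j164 Ω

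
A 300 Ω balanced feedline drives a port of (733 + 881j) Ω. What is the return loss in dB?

RL ≈ 2.82 dB

Γ = (433 + j881)/(1033 + j881), |Γ| = 0.723
RL = −20·log₁₀|Γ| = −20·log₁₀(0.723)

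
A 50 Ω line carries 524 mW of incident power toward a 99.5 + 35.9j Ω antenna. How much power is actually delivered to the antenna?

|Γ| = |(49.5 + j35.9)/(149.5 + j35.9)| = 0.398
|Γ|² = 0.158
P_refl = |Γ|²·P_inc = 82.9 mW, P_del = (1 − |Γ|²)·P_inc = 441 mW

P_delivered ≈ 441 mW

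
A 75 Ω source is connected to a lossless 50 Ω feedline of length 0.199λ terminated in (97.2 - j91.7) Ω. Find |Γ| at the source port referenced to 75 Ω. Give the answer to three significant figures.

|Γ| ≈ 0.71

βl = 2π × 0.199 = 71.6°
tan(βl) = 3.01
Z_in = Z_0·(Z_L + jZ_0·tanβl)/(Z_0 + jZ_L·tanβl) = 12.7 − j2.4 Ω
Γ_s = (Z_in − Z_s)/(Z_in + Z_s) = (-62.3 − j2.4)/(87.7 − j2.4), |Γ_s| = 0.71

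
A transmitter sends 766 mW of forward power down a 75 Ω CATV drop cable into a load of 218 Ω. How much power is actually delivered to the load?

P_delivered ≈ 584 mW

Γ = (218 − 75)/(218 + 75) = 0.488
|Γ|² = 0.238
P_refl = |Γ|²·P_inc = 182 mW, P_del = (1 − |Γ|²)·P_inc = 584 mW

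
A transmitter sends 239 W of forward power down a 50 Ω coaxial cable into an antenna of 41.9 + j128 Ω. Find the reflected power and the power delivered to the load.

|Γ| = |(-8.1 + j128)/(91.9 + j128)| = 0.814
|Γ|² = 0.662
P_refl = |Γ|²·P_inc = 158 W, P_del = (1 − |Γ|²)·P_inc = 80.7 W

P_reflected ≈ 158 W; P_delivered ≈ 80.7 W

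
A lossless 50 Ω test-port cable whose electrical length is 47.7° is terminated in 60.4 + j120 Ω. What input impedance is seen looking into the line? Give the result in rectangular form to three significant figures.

Z_in ≈ 30 − j82.5 Ω

tan(βl) = tan(47.7°) = 1.1
Z_in = Z_0·(Z_L + jZ_0·tanβl)/(Z_0 + jZ_L·tanβl)
     = 50·(60.4 + j175)/(-81.9 + j66.4)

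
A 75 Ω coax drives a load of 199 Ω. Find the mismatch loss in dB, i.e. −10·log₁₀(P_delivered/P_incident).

Γ = (199 − 75)/(199 + 75) = 0.453
|Γ|² = 0.205, so P_del/P_inc = 1 − |Γ|² = 0.795
ML = −10·log₁₀(1 − |Γ|²)

mismatch loss ≈ 0.995 dB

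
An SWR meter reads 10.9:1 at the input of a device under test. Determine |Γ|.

|Γ| ≈ 0.832

|Γ| = (S − 1)/(S + 1) = (10.9 − 1)/(10.9 + 1) = 9.9/11.9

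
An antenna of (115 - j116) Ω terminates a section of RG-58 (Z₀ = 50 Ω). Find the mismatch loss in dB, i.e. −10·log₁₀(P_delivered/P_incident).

Γ = (65 − j116)/(165 − j116), |Γ| = 0.659
|Γ|² = 0.435, so P_del/P_inc = 1 − |Γ|² = 0.565
ML = −10·log₁₀(1 − |Γ|²)

mismatch loss ≈ 2.48 dB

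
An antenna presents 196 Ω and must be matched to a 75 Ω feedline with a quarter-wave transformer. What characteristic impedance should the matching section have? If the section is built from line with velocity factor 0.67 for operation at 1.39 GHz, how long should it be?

Z_qwt = √(Z_0·R_L) = √(75 × 196) = √14700
λ = 0.67·c/f = 0.145 m, so l = λ/4 = 0.0362 m

Z_qwt ≈ 121 Ω; length ≈ 3.62 cm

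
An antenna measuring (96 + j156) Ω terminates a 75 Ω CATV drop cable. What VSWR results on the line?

VSWR ≈ 5.25

Γ = (Z_L − Z_0)/(Z_L + Z_0) = (21 + j156)/(171 + j156)
|Γ| = 157/231 = 0.68
VSWR = (1 + |Γ|)/(1 − |Γ|) = 1.68/0.32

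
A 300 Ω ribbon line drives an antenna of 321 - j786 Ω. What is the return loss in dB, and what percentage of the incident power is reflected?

Γ = (21 − j786)/(621 − j786), |Γ| = 0.785
RL = −20·log₁₀(0.785) = 2.1 dB
P_refl/P_inc = |Γ|² = 0.616

RL ≈ 2.1 dB; 61.6% of incident power reflected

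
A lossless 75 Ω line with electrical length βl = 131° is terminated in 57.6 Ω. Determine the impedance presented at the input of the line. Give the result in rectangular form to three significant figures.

Z_in ≈ 75.2 − j19.9 Ω

tan(βl) = tan(131°) = -1.15
Z_in = Z_0·(Z_L + jZ_0·tanβl)/(Z_0 + jZ_L·tanβl)
     = 75·(57.6 − j86.3)/(75 − j66.3)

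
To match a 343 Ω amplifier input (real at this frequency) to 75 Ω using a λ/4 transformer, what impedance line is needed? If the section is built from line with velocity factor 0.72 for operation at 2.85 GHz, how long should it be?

Z_qwt ≈ 160 Ω; length ≈ 1.89 cm

Z_qwt = √(Z_0·R_L) = √(75 × 343) = √25720
λ = 0.72·c/f = 0.0758 m, so l = λ/4 = 0.0189 m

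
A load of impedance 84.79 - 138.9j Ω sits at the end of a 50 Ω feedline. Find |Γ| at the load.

Γ = (Z_L − Z_0)/(Z_L + Z_0) = (34.79 − j138.9)/(134.8 − j138.9)
|Γ| = 143/194

|Γ| ≈ 0.74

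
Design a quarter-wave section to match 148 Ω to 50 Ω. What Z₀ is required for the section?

Z_qwt = √(Z_0·R_L) = √(50 × 148) = √7400

Z_qwt ≈ 86 Ω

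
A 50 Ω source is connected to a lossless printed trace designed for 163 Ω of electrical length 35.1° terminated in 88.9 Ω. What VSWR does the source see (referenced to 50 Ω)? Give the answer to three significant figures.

VSWR ≈ 3.29

tan(βl) = 0.703
Z_in = Z_0·(Z_L + jZ_0·tanβl)/(Z_0 + jZ_L·tanβl) = 116 + j70.2 Ω
Γ_s = (Z_in − Z_s)/(Z_in + Z_s) = (65.8 + j70.2)/(166 + j70.2), |Γ_s| = 0.534
VSWR = (1 + |Γ_s|)/(1 − |Γ_s|)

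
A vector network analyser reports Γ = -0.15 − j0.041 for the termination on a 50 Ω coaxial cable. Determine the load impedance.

Z_L = Z_0·(1 + Γ)/(1 − Γ) = 50·(0.85 − j0.041)/(1.15 + j0.041)

Z_L ≈ 36.8 − j3.1 Ω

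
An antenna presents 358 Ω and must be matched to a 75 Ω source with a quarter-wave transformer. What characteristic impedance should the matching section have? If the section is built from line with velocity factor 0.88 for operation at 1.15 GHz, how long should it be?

Z_qwt ≈ 164 Ω; length ≈ 5.74 cm

Z_qwt = √(Z_0·R_L) = √(75 × 358) = √26850
λ = 0.88·c/f = 0.23 m, so l = λ/4 = 0.0574 m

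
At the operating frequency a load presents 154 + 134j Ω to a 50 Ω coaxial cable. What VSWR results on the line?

Γ = (Z_L − Z_0)/(Z_L + Z_0) = (104 + j134)/(204 + j134)
|Γ| = 170/244 = 0.695
VSWR = (1 + |Γ|)/(1 − |Γ|) = 1.69/0.305

VSWR ≈ 5.56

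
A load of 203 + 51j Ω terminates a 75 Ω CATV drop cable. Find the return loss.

Γ = (128 + j51)/(278 + j51), |Γ| = 0.487
RL = −20·log₁₀|Γ| = −20·log₁₀(0.487)

RL ≈ 6.24 dB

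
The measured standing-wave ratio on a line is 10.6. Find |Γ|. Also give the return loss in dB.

|Γ| ≈ 0.828; return loss ≈ 1.64 dB

|Γ| = (S − 1)/(S + 1) = (10.6 − 1)/(10.6 + 1) = 9.6/11.6
RL = −20·log₁₀|Γ| = −20·log₁₀(0.828)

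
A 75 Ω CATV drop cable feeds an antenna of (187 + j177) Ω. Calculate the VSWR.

Γ = (Z_L − Z_0)/(Z_L + Z_0) = (112 + j177)/(262 + j177)
|Γ| = 209/316 = 0.662
VSWR = (1 + |Γ|)/(1 − |Γ|) = 1.66/0.338

VSWR ≈ 4.93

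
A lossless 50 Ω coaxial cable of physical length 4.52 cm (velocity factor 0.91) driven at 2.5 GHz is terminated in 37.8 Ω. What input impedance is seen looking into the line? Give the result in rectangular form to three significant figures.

Z_in ≈ 42.6 − j10.7 Ω

λ = v/f = 0.91·c / 2.5 GHz = 0.109 m
βl = 2π·l/λ = 2π × 0.414 = 149°
tan(βl) = tan(149°) = -0.601
Z_in = Z_0·(Z_L + jZ_0·tanβl)/(Z_0 + jZ_L·tanβl)
     = 50·(37.8 − j30)/(50 − j22.7)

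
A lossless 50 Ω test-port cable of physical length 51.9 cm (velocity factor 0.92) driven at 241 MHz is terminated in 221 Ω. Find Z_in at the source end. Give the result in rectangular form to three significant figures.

λ = v/f = 0.92·c / 241 MHz = 1.15 m
βl = 2π·l/λ = 2π × 0.453 = 163°
tan(βl) = tan(163°) = -0.303
Z_in = Z_0·(Z_L + jZ_0·tanβl)/(Z_0 + jZ_L·tanβl)
     = 50·(221 − j15.1)/(50 − j66.9)

Z_in ≈ 86.4 + j101 Ω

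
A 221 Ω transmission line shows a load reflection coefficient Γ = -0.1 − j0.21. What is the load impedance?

Z_L ≈ 167 − j74 Ω

Z_L = Z_0·(1 + Γ)/(1 − Γ) = 221·(0.9 − j0.21)/(1.1 + j0.21)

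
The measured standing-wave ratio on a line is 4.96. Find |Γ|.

|Γ| ≈ 0.664

|Γ| = (S − 1)/(S + 1) = (4.96 − 1)/(4.96 + 1) = 3.96/5.96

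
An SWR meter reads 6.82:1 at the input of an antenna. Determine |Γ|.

|Γ| ≈ 0.744

|Γ| = (S − 1)/(S + 1) = (6.82 − 1)/(6.82 + 1) = 5.82/7.82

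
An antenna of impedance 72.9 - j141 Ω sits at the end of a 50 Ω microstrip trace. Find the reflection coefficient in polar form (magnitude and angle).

Γ ≈ 0.764 ∠ -31.9°

Γ = (Z_L − Z_0)/(Z_L + Z_0) = (22.9 − j141)/(122.9 − j141)
|Γ| = 143/187 = 0.764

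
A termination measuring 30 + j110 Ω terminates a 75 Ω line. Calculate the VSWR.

Γ = (Z_L − Z_0)/(Z_L + Z_0) = (-45 + j110)/(105 + j110)
|Γ| = 119/152 = 0.782
VSWR = (1 + |Γ|)/(1 − |Γ|) = 1.78/0.218

VSWR ≈ 8.16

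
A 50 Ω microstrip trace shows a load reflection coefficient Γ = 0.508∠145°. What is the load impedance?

Z_L ≈ 17.7 + j13.9 Ω

Z_L = Z_0·(1 + Γ)/(1 − Γ) = 50·(0.584 + j0.291)/(1.42 − j0.291)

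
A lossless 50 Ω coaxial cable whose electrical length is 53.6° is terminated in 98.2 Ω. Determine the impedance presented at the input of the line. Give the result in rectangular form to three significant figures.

tan(βl) = tan(53.6°) = 1.36
Z_in = Z_0·(Z_L + jZ_0·tanβl)/(Z_0 + jZ_L·tanβl)
     = 50·(98.2 + j67.8)/(50 + j133)

Z_in ≈ 34.4 − j23.9 Ω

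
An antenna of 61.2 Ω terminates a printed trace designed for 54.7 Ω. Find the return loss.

RL ≈ 25 dB

Γ = (61.2 − 54.7)/(61.2 + 54.7) = 0.0561
RL = −20·log₁₀|Γ| = −20·log₁₀(0.0561)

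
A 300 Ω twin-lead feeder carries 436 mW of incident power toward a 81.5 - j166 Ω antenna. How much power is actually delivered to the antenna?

P_delivered ≈ 246 mW

|Γ| = |(-218.5 − j166)/(381.5 − j166)| = 0.66
|Γ|² = 0.435
P_refl = |Γ|²·P_inc = 190 mW, P_del = (1 − |Γ|²)·P_inc = 246 mW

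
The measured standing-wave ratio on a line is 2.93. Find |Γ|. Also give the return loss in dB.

|Γ| ≈ 0.491; return loss ≈ 6.18 dB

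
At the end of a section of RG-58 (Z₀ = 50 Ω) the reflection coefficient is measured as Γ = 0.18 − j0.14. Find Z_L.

Z_L ≈ 68.5 − j20.2 Ω

Z_L = Z_0·(1 + Γ)/(1 − Γ) = 50·(1.18 − j0.14)/(0.82 + j0.14)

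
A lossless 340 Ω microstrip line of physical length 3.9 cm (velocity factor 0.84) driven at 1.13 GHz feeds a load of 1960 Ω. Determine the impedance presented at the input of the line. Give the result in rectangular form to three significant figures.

λ = v/f = 0.84·c / 1.13 GHz = 0.223 m
βl = 2π·l/λ = 2π × 0.175 = 63°
tan(βl) = tan(63°) = 1.96
Z_in = Z_0·(Z_L + jZ_0·tanβl)/(Z_0 + jZ_L·tanβl)
     = 340·(1960 + j666)/(340 + j3840)

Z_in ≈ 73.8 − j167 Ω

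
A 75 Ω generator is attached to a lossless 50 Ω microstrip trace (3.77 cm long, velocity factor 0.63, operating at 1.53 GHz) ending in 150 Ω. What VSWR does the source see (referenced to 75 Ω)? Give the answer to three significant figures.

λ = v/f = 0.63·c / 1.53 GHz = 0.124 m
βl = 2π·l/λ = 2π × 0.305 = 110°
tan(βl) = -2.77
Z_in = Z_0·(Z_L + jZ_0·tanβl)/(Z_0 + jZ_L·tanβl) = 18.6 + j15.8 Ω
Γ_s = (Z_in − Z_s)/(Z_in + Z_s) = (-56.4 + j15.8)/(93.6 + j15.8), |Γ_s| = 0.618
VSWR = (1 + |Γ_s|)/(1 − |Γ_s|)

VSWR ≈ 4.23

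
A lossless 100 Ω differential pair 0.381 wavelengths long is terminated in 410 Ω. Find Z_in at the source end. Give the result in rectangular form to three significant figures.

Z_in ≈ 49.3 + j94.9 Ω

βl = 2π × 0.381 = 137°
tan(βl) = tan(137°) = -0.927
Z_in = Z_0·(Z_L + jZ_0·tanβl)/(Z_0 + jZ_L·tanβl)
     = 100·(410 − j92.7)/(100 − j380)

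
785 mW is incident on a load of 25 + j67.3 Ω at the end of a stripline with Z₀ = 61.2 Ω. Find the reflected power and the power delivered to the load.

P_reflected ≈ 383 mW; P_delivered ≈ 402 mW

|Γ| = |(-36.2 + j67.3)/(86.2 + j67.3)| = 0.699
|Γ|² = 0.488
P_refl = |Γ|²·P_inc = 383 mW, P_del = (1 − |Γ|²)·P_inc = 402 mW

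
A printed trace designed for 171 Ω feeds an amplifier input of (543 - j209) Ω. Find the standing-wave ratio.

Γ = (Z_L − Z_0)/(Z_L + Z_0) = (372 − j209)/(714 − j209)
|Γ| = 427/744 = 0.574
VSWR = (1 + |Γ|)/(1 − |Γ|) = 1.57/0.426

VSWR ≈ 3.69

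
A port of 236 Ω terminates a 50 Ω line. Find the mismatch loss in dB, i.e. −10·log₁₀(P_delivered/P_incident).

mismatch loss ≈ 2.39 dB

Γ = (236 − 50)/(236 + 50) = 0.65
|Γ|² = 0.423, so P_del/P_inc = 1 − |Γ|² = 0.577
ML = −10·log₁₀(1 − |Γ|²)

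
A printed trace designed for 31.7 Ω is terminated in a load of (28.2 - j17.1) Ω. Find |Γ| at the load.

Γ = (Z_L − Z_0)/(Z_L + Z_0) = (-3.5 − j17.1)/(59.9 − j17.1)
|Γ| = 17.5/62.3

|Γ| ≈ 0.28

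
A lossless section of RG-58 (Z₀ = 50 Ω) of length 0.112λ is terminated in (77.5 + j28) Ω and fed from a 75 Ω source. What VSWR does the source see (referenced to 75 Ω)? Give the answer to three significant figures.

VSWR ≈ 1.6

βl = 2π × 0.112 = 40.3°
tan(βl) = 0.849
Z_in = Z_0·(Z_L + jZ_0·tanβl)/(Z_0 + jZ_L·tanβl) = 66.5 − j32.4 Ω
Γ_s = (Z_in − Z_s)/(Z_in + Z_s) = (-8.53 − j32.4)/(141 − j32.4), |Γ_s| = 0.231
VSWR = (1 + |Γ_s|)/(1 − |Γ_s|)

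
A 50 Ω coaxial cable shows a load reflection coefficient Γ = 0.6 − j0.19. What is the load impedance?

Z_L = Z_0·(1 + Γ)/(1 − Γ) = 50·(1.6 − j0.19)/(0.4 + j0.19)

Z_L ≈ 154 − j96.9 Ω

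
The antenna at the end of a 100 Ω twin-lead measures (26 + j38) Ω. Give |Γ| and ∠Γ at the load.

Γ ≈ 0.632 ∠ 136°

Γ = (Z_L − Z_0)/(Z_L + Z_0) = (-74 + j38)/(126 + j38)
|Γ| = 83.2/132 = 0.632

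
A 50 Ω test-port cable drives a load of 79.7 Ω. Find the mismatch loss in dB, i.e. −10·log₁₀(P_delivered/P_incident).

Γ = (79.7 − 50)/(79.7 + 50) = 0.229
|Γ|² = 0.0524, so P_del/P_inc = 1 − |Γ|² = 0.948
ML = −10·log₁₀(1 − |Γ|²)

mismatch loss ≈ 0.234 dB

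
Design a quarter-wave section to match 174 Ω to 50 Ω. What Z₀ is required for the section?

Z_qwt ≈ 93.3 Ω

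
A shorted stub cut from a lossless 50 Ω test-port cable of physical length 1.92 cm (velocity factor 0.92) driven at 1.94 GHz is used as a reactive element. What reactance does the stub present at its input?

λ = v/f = 0.92·c / 1.94 GHz = 0.142 m
βl = 2π·l/λ = 2π × 0.135 = 48.6°
tan(βl) = 1.13
For a shorted stub, Z_in = jZ_0·tan(βl)

X_in ≈ 56.7 Ω (inductive)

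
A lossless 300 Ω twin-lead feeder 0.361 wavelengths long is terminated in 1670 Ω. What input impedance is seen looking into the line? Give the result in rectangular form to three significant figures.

βl = 2π × 0.361 = 130°
tan(βl) = tan(130°) = -1.19
Z_in = Z_0·(Z_L + jZ_0·tanβl)/(Z_0 + jZ_L·tanβl)
     = 300·(1670 − j358)/(300 − j1990)

Z_in ≈ 89.7 + j238 Ω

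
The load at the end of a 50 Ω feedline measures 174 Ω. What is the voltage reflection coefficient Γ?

Γ = (Z_L − Z_0)/(Z_L + Z_0) = (174 − 50)/(174 + 50) = 124/224

Γ = 0.554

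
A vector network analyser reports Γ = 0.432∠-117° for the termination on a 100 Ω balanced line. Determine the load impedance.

Z_L = Z_0·(1 + Γ)/(1 − Γ) = 100·(0.804 − j0.385)/(1.2 + j0.385)

Z_L ≈ 51.5 − j48.8 Ω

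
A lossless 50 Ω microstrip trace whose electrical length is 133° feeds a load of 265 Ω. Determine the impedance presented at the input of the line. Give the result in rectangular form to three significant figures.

tan(βl) = tan(133°) = -1.07
Z_in = Z_0·(Z_L + jZ_0·tanβl)/(Z_0 + jZ_L·tanβl)
     = 50·(265 − j53.6)/(50 − j284)

Z_in ≈ 17.1 + j43.6 Ω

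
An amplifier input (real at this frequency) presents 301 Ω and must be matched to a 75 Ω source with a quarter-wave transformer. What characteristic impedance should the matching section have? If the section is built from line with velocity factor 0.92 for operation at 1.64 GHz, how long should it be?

Z_qwt ≈ 150 Ω; length ≈ 4.21 cm

Z_qwt = √(Z_0·R_L) = √(75 × 301) = √22580
λ = 0.92·c/f = 0.168 m, so l = λ/4 = 0.0421 m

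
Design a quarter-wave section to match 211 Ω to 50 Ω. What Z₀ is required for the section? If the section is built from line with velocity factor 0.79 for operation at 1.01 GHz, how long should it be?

Z_qwt = √(Z_0·R_L) = √(50 × 211) = √10550
λ = 0.79·c/f = 0.235 m, so l = λ/4 = 0.0587 m

Z_qwt ≈ 103 Ω; length ≈ 5.87 cm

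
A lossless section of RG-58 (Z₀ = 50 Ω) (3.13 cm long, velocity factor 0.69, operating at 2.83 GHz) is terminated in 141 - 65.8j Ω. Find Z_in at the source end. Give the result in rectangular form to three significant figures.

Z_in ≈ 86.7 + j80 Ω

λ = v/f = 0.69·c / 2.83 GHz = 0.0731 m
βl = 2π·l/λ = 2π × 0.428 = 154°
tan(βl) = tan(154°) = -0.487
Z_in = Z_0·(Z_L + jZ_0·tanβl)/(Z_0 + jZ_L·tanβl)
     = 50·(141 − j90.1)/(18 − j68.6)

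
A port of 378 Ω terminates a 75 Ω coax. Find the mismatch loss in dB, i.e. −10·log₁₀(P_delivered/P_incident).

mismatch loss ≈ 2.58 dB

Γ = (378 − 75)/(378 + 75) = 0.669
|Γ|² = 0.447, so P_del/P_inc = 1 − |Γ|² = 0.553
ML = −10·log₁₀(1 − |Γ|²)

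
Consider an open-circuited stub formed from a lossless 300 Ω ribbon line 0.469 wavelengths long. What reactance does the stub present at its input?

X_in ≈ 1520 Ω (inductive)

βl = 2π × 0.469 = 169°
tan(βl) = -0.197
For an open-circuited stub, Z_in = −jZ_0·cot(βl) = −jZ_0/tan(βl)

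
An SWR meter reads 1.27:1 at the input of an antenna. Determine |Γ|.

|Γ| ≈ 0.119

|Γ| = (S − 1)/(S + 1) = (1.27 − 1)/(1.27 + 1) = 0.27/2.27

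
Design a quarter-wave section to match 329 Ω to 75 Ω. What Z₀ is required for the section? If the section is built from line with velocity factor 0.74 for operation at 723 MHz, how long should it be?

Z_qwt ≈ 157 Ω; length ≈ 7.68 cm

Z_qwt = √(Z_0·R_L) = √(75 × 329) = √24680
λ = 0.74·c/f = 0.307 m, so l = λ/4 = 0.0768 m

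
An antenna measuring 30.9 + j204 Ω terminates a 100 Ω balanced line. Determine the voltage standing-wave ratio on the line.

Γ = (Z_L − Z_0)/(Z_L + Z_0) = (-69.1 + j204)/(130.9 + j204)
|Γ| = 215/242 = 0.889
VSWR = (1 + |Γ|)/(1 − |Γ|) = 1.89/0.111

VSWR ≈ 17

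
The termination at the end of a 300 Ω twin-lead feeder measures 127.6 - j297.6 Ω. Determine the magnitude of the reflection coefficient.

Γ = (Z_L − Z_0)/(Z_L + Z_0) = (-172.4 − j297.6)/(427.6 − j297.6)
|Γ| = 344/521

|Γ| ≈ 0.66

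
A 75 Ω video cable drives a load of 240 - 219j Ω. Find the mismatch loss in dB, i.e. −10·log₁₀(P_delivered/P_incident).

Γ = (165 − j219)/(315 − j219), |Γ| = 0.715
|Γ|² = 0.511, so P_del/P_inc = 1 − |Γ|² = 0.489
ML = −10·log₁₀(1 − |Γ|²)

mismatch loss ≈ 3.11 dB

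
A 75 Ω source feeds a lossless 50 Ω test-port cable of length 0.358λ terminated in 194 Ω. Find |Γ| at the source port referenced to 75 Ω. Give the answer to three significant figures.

|Γ| ≈ 0.642

βl = 2π × 0.358 = 129°
tan(βl) = -1.24
Z_in = Z_0·(Z_L + jZ_0·tanβl)/(Z_0 + jZ_L·tanβl) = 20.4 + j36.1 Ω
Γ_s = (Z_in − Z_s)/(Z_in + Z_s) = (-54.6 + j36.1)/(95.4 + j36.1), |Γ_s| = 0.642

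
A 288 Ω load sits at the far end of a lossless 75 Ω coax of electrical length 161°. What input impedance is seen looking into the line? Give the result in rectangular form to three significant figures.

Z_in ≈ 117 + j129 Ω

tan(βl) = tan(161°) = -0.344
Z_in = Z_0·(Z_L + jZ_0·tanβl)/(Z_0 + jZ_L·tanβl)
     = 75·(288 − j25.8)/(75 − j99.2)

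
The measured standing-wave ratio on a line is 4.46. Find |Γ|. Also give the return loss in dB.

|Γ| ≈ 0.634; return loss ≈ 3.96 dB

|Γ| = (S − 1)/(S + 1) = (4.46 − 1)/(4.46 + 1) = 3.46/5.46
RL = −20·log₁₀|Γ| = −20·log₁₀(0.634)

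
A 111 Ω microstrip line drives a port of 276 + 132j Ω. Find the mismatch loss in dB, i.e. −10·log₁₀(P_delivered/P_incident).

mismatch loss ≈ 1.35 dB

Γ = (165 + j132)/(387 + j132), |Γ| = 0.517
|Γ|² = 0.267, so P_del/P_inc = 1 − |Γ|² = 0.733
ML = −10·log₁₀(1 − |Γ|²)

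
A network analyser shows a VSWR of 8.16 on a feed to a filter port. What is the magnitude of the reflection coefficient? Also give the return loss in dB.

|Γ| ≈ 0.782; return loss ≈ 2.14 dB

|Γ| = (S − 1)/(S + 1) = (8.16 − 1)/(8.16 + 1) = 7.16/9.16
RL = −20·log₁₀|Γ| = −20·log₁₀(0.782)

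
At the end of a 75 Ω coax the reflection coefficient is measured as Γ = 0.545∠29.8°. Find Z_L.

Z_L = Z_0·(1 + Γ)/(1 − Γ) = 75·(1.47 + j0.271)/(0.527 − j0.271)

Z_L ≈ 150 + j116 Ω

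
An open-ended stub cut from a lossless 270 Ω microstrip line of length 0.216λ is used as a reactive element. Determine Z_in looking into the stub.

Z_in ≈ −j58.6 Ω

βl = 2π × 0.216 = 77.8°
tan(βl) = 4.61
For an open-ended stub, Z_in = −jZ_0·cot(βl) = −jZ_0/tan(βl)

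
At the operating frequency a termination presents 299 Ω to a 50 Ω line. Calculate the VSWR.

VSWR ≈ 5.98

For a purely resistive load, VSWR = R_L/Z_0 or Z_0/R_L (whichever > 1) = 299/50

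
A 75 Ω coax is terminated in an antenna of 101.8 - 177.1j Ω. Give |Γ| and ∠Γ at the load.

Γ = (Z_L − Z_0)/(Z_L + Z_0) = (26.8 − j177.1)/(176.8 − j177.1)
|Γ| = 179/250 = 0.716

Γ ≈ 0.716 ∠ -36.3°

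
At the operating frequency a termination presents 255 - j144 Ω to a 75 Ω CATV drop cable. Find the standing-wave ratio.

Γ = (Z_L − Z_0)/(Z_L + Z_0) = (180 − j144)/(330 − j144)
|Γ| = 231/360 = 0.64
VSWR = (1 + |Γ|)/(1 − |Γ|) = 1.64/0.36

VSWR ≈ 4.56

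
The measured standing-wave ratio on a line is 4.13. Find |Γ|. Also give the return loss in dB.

|Γ| ≈ 0.61; return loss ≈ 4.29 dB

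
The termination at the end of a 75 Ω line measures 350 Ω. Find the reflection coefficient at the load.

Γ = (Z_L − Z_0)/(Z_L + Z_0) = (350 − 75)/(350 + 75) = 275/425

Γ = 0.647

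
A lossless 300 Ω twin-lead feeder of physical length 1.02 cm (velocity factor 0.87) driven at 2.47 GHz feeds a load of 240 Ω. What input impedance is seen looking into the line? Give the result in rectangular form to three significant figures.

λ = v/f = 0.87·c / 2.47 GHz = 0.106 m
βl = 2π·l/λ = 2π × 0.0965 = 34.8°
tan(βl) = tan(34.8°) = 0.694
Z_in = Z_0·(Z_L + jZ_0·tanβl)/(Z_0 + jZ_L·tanβl)
     = 300·(240 + j208)/(300 + j166)

Z_in ≈ 272 + j57.3 Ω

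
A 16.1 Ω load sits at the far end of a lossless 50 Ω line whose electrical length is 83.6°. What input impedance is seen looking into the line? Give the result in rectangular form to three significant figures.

Z_in ≈ 140 + j43.2 Ω

tan(βl) = tan(83.6°) = 8.92
Z_in = Z_0·(Z_L + jZ_0·tanβl)/(Z_0 + jZ_L·tanβl)
     = 50·(16.1 + j446)/(50 + j144)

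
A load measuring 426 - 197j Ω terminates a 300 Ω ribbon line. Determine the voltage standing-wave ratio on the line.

VSWR ≈ 1.9

Γ = (Z_L − Z_0)/(Z_L + Z_0) = (126 − j197)/(726 − j197)
|Γ| = 234/752 = 0.311
VSWR = (1 + |Γ|)/(1 − |Γ|) = 1.31/0.689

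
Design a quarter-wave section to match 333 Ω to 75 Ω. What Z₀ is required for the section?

Z_qwt ≈ 158 Ω

Z_qwt = √(Z_0·R_L) = √(75 × 333) = √24980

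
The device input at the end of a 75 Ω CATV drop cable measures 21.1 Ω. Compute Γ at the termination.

Γ = (Z_L − Z_0)/(Z_L + Z_0) = (21.1 − 75)/(21.1 + 75) = -53.9/96.1

Γ = -0.561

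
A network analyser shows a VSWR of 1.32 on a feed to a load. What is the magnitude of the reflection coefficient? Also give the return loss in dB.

|Γ| = (S − 1)/(S + 1) = (1.32 − 1)/(1.32 + 1) = 0.32/2.32
RL = −20·log₁₀|Γ| = −20·log₁₀(0.138)

|Γ| ≈ 0.138; return loss ≈ 17.2 dB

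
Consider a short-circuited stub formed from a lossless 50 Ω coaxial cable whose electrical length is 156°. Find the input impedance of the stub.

Z_in ≈ −j22.3 Ω

tan(βl) = -0.445
For a short-circuited stub, Z_in = jZ_0·tan(βl)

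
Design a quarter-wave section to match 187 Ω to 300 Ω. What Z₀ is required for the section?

Z_qwt ≈ 237 Ω

Z_qwt = √(Z_0·R_L) = √(300 × 187) = √56100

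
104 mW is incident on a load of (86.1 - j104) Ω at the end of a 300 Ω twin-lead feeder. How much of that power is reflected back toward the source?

|Γ| = |(-213.9 − j104)/(386.1 − j104)| = 0.595
|Γ|² = 0.354
P_refl = |Γ|²·P_inc = 36.8 mW, P_del = (1 − |Γ|²)·P_inc = 67.2 mW

P_reflected ≈ 36.8 mW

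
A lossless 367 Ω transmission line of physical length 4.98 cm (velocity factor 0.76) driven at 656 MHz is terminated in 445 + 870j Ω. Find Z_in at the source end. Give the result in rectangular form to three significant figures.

Z_in ≈ 183 − j529 Ω

λ = v/f = 0.76·c / 656 MHz = 0.348 m
βl = 2π·l/λ = 2π × 0.143 = 51.6°
tan(βl) = tan(51.6°) = 1.26
Z_in = Z_0·(Z_L + jZ_0·tanβl)/(Z_0 + jZ_L·tanβl)
     = 367·(445 + j1330)/(-730 + j561)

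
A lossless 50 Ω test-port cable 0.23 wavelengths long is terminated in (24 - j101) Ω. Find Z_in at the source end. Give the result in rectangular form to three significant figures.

βl = 2π × 0.23 = 82.8°
tan(βl) = tan(82.8°) = 7.92
Z_in = Z_0·(Z_L + jZ_0·tanβl)/(Z_0 + jZ_L·tanβl)
     = 50·(24 + j295)/(849 + j190)

Z_in ≈ 5.04 + j16.2 Ω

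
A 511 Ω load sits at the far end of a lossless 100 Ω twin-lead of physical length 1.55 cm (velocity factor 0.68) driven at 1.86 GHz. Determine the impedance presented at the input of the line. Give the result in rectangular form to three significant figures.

λ = v/f = 0.68·c / 1.86 GHz = 0.11 m
βl = 2π·l/λ = 2π × 0.141 = 50.9°
tan(βl) = tan(50.9°) = 1.23
Z_in = Z_0·(Z_L + jZ_0·tanβl)/(Z_0 + jZ_L·tanβl)
     = 100·(511 + j123)/(100 + j628)

Z_in ≈ 31.7 − j76.3 Ω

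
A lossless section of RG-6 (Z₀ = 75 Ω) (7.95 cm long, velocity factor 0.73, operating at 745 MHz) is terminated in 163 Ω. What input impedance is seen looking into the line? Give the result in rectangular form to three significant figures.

Z_in ≈ 35 + j7.61 Ω

λ = v/f = 0.73·c / 745 MHz = 0.294 m
βl = 2π·l/λ = 2π × 0.27 = 97.4°
tan(βl) = tan(97.4°) = -7.74
Z_in = Z_0·(Z_L + jZ_0·tanβl)/(Z_0 + jZ_L·tanβl)
     = 75·(163 − j581)/(75 − j1260)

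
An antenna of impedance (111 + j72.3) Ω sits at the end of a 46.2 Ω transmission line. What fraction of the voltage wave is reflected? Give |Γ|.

Γ = (Z_L − Z_0)/(Z_L + Z_0) = (64.8 + j72.3)/(157.2 + j72.3)
|Γ| = 97.1/173

|Γ| ≈ 0.561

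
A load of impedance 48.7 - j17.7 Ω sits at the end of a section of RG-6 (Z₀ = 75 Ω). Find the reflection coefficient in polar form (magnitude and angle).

Γ = (Z_L − Z_0)/(Z_L + Z_0) = (-26.3 − j17.7)/(123.7 − j17.7)
|Γ| = 31.7/125 = 0.254

Γ ≈ 0.254 ∠ -138°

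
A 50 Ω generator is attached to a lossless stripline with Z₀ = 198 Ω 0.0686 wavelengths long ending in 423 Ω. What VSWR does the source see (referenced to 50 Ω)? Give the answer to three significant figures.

βl = 2π × 0.0686 = 24.7°
tan(βl) = 0.46
Z_in = Z_0·(Z_L + jZ_0·tanβl)/(Z_0 + jZ_L·tanβl) = 261 − j165 Ω
Γ_s = (Z_in − Z_s)/(Z_in + Z_s) = (211 − j165)/(311 − j165), |Γ_s| = 0.761
VSWR = (1 + |Γ_s|)/(1 − |Γ_s|)

VSWR ≈ 7.36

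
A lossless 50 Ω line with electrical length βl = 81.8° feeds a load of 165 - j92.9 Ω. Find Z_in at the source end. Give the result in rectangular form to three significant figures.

Z_in ≈ 11.3 − j0.346 Ω

tan(βl) = tan(81.8°) = 6.94
Z_in = Z_0·(Z_L + jZ_0·tanβl)/(Z_0 + jZ_L·tanβl)
     = 50·(165 + j254)/(695 + j1150)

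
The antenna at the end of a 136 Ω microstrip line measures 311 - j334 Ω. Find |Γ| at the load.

Γ = (Z_L − Z_0)/(Z_L + Z_0) = (175 − j334)/(447 − j334)
|Γ| = 377/558

|Γ| ≈ 0.676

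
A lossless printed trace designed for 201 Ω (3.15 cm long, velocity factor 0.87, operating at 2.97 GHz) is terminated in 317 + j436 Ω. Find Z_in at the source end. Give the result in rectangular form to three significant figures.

Z_in ≈ 46.2 + j75.7 Ω

λ = v/f = 0.87·c / 2.97 GHz = 0.0879 m
βl = 2π·l/λ = 2π × 0.358 = 129°
tan(βl) = tan(129°) = -1.23
Z_in = Z_0·(Z_L + jZ_0·tanβl)/(Z_0 + jZ_L·tanβl)
     = 201·(317 + j188)/(739 − j391)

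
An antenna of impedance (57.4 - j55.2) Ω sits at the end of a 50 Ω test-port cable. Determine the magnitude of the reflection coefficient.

Γ = (Z_L − Z_0)/(Z_L + Z_0) = (7.4 − j55.2)/(107.4 − j55.2)
|Γ| = 55.7/121

|Γ| ≈ 0.461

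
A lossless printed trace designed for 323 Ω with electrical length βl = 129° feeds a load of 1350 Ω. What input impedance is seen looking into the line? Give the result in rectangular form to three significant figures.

tan(βl) = tan(129°) = -1.23
Z_in = Z_0·(Z_L + jZ_0·tanβl)/(Z_0 + jZ_L·tanβl)
     = 323·(1350 − j399)/(323 − j1670)

Z_in ≈ 123 + j238 Ω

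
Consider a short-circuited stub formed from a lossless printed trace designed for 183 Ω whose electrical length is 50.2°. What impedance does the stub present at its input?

Z_in ≈ +j220 Ω

tan(βl) = 1.2
For a short-circuited stub, Z_in = jZ_0·tan(βl)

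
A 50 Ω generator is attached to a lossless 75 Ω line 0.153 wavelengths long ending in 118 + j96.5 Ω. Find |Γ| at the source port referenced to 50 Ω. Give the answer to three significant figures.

|Γ| ≈ 0.566

βl = 2π × 0.153 = 55.1°
tan(βl) = 1.43
Z_in = Z_0·(Z_L + jZ_0·tanβl)/(Z_0 + jZ_L·tanβl) = 62.2 − j75.6 Ω
Γ_s = (Z_in − Z_s)/(Z_in + Z_s) = (12.2 − j75.6)/(112 − j75.6), |Γ_s| = 0.566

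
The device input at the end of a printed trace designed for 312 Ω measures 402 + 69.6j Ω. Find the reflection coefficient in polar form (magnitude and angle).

Γ ≈ 0.159 ∠ 32.1°

Γ = (Z_L − Z_0)/(Z_L + Z_0) = (90 + j69.6)/(714 + j69.6)
|Γ| = 114/717 = 0.159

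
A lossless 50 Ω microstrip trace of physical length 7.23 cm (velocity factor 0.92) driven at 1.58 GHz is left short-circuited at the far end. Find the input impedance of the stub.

Z_in ≈ −j30 Ω

λ = v/f = 0.92·c / 1.58 GHz = 0.175 m
βl = 2π·l/λ = 2π × 0.414 = 149°
tan(βl) = -0.601
For a short-circuited stub, Z_in = jZ_0·tan(βl)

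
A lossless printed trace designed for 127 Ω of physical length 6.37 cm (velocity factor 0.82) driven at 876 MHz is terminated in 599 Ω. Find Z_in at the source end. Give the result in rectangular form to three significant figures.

Z_in ≈ 27.5 − j17.8 Ω

λ = v/f = 0.82·c / 876 MHz = 0.281 m
βl = 2π·l/λ = 2π × 0.227 = 81.7°
tan(βl) = tan(81.7°) = 6.82
Z_in = Z_0·(Z_L + jZ_0·tanβl)/(Z_0 + jZ_L·tanβl)
     = 127·(599 + j866)/(127 + j4090)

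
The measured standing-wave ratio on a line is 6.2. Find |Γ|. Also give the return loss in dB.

|Γ| = (S − 1)/(S + 1) = (6.2 − 1)/(6.2 + 1) = 5.2/7.2
RL = −20·log₁₀|Γ| = −20·log₁₀(0.722)

|Γ| ≈ 0.722; return loss ≈ 2.83 dB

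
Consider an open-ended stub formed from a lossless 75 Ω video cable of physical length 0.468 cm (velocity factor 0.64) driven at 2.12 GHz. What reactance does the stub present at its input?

X_in ≈ -223 Ω (capacitive)

λ = v/f = 0.64·c / 2.12 GHz = 0.0906 m
βl = 2π·l/λ = 2π × 0.0517 = 18.6°
tan(βl) = 0.337
For an open-ended stub, Z_in = −jZ_0·cot(βl) = −jZ_0/tan(βl)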